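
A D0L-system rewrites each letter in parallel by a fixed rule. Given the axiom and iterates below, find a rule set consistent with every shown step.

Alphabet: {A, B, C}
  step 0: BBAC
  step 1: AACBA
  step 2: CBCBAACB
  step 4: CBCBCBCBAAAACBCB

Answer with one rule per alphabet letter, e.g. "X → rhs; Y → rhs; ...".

A->CB, B->A, C->A

  step 1 ⇒ step 2: AACBA ⇒ CB·CB·A·A·CB
    A ↦ CB
    B ↦ A
    C ↦ A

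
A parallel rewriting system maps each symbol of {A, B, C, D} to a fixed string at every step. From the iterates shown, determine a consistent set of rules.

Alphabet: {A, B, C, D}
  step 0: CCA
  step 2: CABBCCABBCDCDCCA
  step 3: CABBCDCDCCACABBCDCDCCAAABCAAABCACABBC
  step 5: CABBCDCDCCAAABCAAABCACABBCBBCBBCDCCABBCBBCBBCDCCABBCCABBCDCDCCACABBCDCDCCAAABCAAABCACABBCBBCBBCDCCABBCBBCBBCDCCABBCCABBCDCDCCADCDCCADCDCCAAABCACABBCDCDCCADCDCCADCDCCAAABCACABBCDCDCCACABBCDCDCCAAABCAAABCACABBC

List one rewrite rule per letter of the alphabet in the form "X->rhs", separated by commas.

A->BBC, B->DC, C->CA, D->AAB

  step 2 ⇒ step 3: CABBCCABBCDCDCCA ⇒ CA·BBC·DC·DC·CA·CA·BBC·DC·DC·CA·AAB·CA·AAB·CA·CA·BBC
    A ↦ BBC
    B ↦ DC
    C ↦ CA
    D ↦ AAB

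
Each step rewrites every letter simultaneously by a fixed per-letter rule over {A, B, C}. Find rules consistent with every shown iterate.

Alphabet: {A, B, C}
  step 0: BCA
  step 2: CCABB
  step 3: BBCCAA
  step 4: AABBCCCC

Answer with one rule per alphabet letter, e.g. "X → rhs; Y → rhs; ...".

A->CC, B->A, C->B

  step 3 ⇒ step 4: BBCCAA ⇒ A·A·B·B·CC·CC
    A ↦ CC
    B ↦ A
    C ↦ B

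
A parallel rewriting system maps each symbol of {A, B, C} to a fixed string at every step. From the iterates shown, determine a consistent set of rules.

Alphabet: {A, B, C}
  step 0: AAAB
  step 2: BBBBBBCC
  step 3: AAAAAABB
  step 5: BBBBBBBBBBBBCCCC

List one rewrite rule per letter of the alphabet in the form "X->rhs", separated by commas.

  step 2 ⇒ step 3: BBBBBBCC ⇒ A·A·A·A·A·A·B·B
    B ↦ A
    C ↦ B
    A ↦ CC  (constrained at step 0)

A->CC, B->A, C->B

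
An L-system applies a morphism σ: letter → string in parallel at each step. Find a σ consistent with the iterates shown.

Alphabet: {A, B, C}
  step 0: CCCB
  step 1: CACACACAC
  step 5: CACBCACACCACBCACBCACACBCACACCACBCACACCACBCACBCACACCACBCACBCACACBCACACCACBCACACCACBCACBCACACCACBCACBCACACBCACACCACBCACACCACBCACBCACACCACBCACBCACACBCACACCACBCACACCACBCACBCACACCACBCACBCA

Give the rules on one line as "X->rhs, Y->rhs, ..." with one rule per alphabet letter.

  step 0 ⇒ step 1: CCCB ⇒ CA·CA·CA·CAC
    B ↦ CAC
    C ↦ CA
    A ↦ CB  (constrained at step 1)

A->CB, B->CAC, C->CA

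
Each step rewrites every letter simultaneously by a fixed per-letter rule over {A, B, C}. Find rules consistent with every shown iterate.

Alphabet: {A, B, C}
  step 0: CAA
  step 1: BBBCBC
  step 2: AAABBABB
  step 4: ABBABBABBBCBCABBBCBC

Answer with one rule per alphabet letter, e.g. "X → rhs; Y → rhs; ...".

A->BC, B->A, C->BB

  step 1 ⇒ step 2: BBBCBC ⇒ A·A·A·BB·A·BB
    B ↦ A
    C ↦ BB
  step 0 ⇒ step 1: CAA ⇒ BB·BC·BC
    A ↦ BC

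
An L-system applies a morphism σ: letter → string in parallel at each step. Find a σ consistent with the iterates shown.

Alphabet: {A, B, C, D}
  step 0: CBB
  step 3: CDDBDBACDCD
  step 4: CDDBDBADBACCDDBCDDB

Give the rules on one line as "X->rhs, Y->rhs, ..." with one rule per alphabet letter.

A->C, B->A, C->CD, D->DB

  step 3 ⇒ step 4: CDDBDBACDCD ⇒ CD·DB·DB·A·DB·A·C·CD·DB·CD·DB
    A ↦ C
    B ↦ A
    C ↦ CD
    D ↦ DB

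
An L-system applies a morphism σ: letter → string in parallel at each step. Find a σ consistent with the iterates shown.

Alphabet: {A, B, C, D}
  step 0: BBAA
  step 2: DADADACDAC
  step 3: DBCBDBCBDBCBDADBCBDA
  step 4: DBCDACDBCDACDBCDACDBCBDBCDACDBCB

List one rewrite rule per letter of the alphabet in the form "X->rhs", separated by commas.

  step 3 ⇒ step 4: DBCBDBCBDBCBDADBCBDA ⇒ DB·C·DA·C·DB·C·DA·C·DB·C·DA·C·DB·CB·DB·C·DA·C·DB·CB
    A ↦ CB
    B ↦ C
    C ↦ DA
    D ↦ DB

A->CB, B->C, C->DA, D->DB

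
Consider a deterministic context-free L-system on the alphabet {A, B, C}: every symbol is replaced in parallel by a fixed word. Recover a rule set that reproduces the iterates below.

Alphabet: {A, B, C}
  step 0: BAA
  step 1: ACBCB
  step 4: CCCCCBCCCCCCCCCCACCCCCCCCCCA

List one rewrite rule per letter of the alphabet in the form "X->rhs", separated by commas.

  step 0 ⇒ step 1: BAA ⇒ A·CB·CB
    A ↦ CB
    B ↦ A
    C ↦ CC  (constrained at step 1)

A->CB, B->A, C->CC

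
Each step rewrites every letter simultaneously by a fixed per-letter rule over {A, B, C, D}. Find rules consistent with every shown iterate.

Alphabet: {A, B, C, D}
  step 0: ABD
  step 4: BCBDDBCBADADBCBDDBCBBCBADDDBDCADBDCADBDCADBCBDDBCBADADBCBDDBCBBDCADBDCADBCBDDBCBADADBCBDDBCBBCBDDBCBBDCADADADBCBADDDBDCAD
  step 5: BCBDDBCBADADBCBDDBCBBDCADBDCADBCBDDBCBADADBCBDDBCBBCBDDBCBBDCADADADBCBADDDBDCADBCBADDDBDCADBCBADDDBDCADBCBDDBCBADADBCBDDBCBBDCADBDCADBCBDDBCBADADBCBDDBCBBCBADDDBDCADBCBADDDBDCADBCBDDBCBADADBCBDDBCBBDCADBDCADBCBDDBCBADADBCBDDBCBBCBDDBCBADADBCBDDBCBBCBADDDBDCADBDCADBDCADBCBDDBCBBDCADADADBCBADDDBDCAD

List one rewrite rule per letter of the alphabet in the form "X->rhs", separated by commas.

A->BDC, B->BCB, C->DD, D->AD

  step 4 ⇒ step 5: BCBDDBCBADADBCBDDBCBBCBADDDBDCADBDCADBDCADBCBDDBCBADADBCBDDBCBBDCADBDCADBCBDDBCBADADBCBDDBCBBCBDDBCBBDCADADADBCBADDDBDCAD ⇒ BCB·DD·BCB·AD·AD·BCB·DD·BCB·BDC·AD·BDC·AD·BCB·DD·BCB·AD·AD·BCB·DD·BCB·BCB·DD·BCB·BDC·AD·AD·AD·BCB·AD·DD·BDC·AD·BCB·AD·DD·BDC·AD·BCB·AD·DD·BDC·AD·BCB·DD·BCB·AD·AD·BCB·DD·BCB·BDC·AD·BDC·AD·BCB·DD·BCB·AD·AD·BCB·DD·BCB·BCB·AD·DD·BDC·AD·BCB·AD·DD·BDC·AD·BCB·DD·BCB·AD·AD·BCB·DD·BCB·BDC·AD·BDC·AD·BCB·DD·BCB·AD·AD·BCB·DD·BCB·BCB·DD·BCB·AD·AD·BCB·DD·BCB·BCB·AD·DD·BDC·AD·BDC·AD·BDC·AD·BCB·DD·BCB·BDC·AD·AD·AD·BCB·AD·DD·BDC·AD
    A ↦ BDC
    B ↦ BCB
    C ↦ DD
    D ↦ AD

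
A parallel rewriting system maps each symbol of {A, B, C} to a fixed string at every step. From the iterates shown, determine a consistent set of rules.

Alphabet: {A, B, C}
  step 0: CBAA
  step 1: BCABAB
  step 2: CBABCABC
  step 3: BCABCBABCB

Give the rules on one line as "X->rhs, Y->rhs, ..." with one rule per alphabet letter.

  step 2 ⇒ step 3: CBABCABC ⇒ B·C·AB·C·B·AB·C·B
    A ↦ AB
    B ↦ C
    C ↦ B

A->AB, B->C, C->B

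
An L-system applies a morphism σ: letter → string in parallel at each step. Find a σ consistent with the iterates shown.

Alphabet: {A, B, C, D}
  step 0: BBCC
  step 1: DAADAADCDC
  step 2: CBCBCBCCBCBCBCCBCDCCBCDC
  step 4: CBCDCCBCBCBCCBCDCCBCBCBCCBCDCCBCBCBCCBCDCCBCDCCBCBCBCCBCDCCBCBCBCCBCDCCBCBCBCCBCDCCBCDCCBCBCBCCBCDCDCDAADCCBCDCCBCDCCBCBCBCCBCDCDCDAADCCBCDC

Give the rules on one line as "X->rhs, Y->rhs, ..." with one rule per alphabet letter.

  step 1 ⇒ step 2: DAADAADCDC ⇒ CBC·BC·BC·CBC·BC·BC·CBC·DC·CBC·DC
    A ↦ BC
    C ↦ DC
    D ↦ CBC
  step 0 ⇒ step 1: BBCC ⇒ DAA·DAA·DC·DC
    B ↦ DAA

A->BC, B->DAA, C->DC, D->CBC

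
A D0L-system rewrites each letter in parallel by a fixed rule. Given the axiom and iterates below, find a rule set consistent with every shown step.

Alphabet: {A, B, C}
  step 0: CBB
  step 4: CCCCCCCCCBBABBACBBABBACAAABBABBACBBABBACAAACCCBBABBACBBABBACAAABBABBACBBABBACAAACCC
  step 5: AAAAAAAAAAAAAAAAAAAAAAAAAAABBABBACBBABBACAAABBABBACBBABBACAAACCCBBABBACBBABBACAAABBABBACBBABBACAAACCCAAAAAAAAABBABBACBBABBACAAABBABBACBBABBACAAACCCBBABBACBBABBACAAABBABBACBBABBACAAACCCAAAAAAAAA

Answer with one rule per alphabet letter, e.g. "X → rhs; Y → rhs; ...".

A->C, B->BBA, C->AAA

  step 4 ⇒ step 5: CCCCCCCCCBBABBACBBABBACAAABBABBACBBABBACAAACCCBBABBACBBABBACAAABBABBACBBABBACAAACCC ⇒ AAA·AAA·AAA·AAA·AAA·AAA·AAA·AAA·AAA·BBA·BBA·C·BBA·BBA·C·AAA·BBA·BBA·C·BBA·BBA·C·AAA·C·C·C·BBA·BBA·C·BBA·BBA·C·AAA·BBA·BBA·C·BBA·BBA·C·AAA·C·C·C·AAA·AAA·AAA·BBA·BBA·C·BBA·BBA·C·AAA·BBA·BBA·C·BBA·BBA·C·AAA·C·C·C·BBA·BBA·C·BBA·BBA·C·AAA·BBA·BBA·C·BBA·BBA·C·AAA·C·C·C·AAA·AAA·AAA
    A ↦ C
    B ↦ BBA
    C ↦ AAA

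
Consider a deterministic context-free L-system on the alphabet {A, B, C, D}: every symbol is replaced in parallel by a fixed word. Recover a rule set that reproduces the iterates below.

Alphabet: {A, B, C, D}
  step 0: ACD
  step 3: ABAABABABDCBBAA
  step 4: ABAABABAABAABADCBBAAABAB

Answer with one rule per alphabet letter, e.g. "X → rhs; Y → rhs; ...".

A->AB, B->A, C->BB, D->DC

  step 3 ⇒ step 4: ABAABABABDCBBAA ⇒ AB·A·AB·AB·A·AB·A·AB·A·DC·BB·A·A·AB·AB
    A ↦ AB
    B ↦ A
    C ↦ BB
    D ↦ DC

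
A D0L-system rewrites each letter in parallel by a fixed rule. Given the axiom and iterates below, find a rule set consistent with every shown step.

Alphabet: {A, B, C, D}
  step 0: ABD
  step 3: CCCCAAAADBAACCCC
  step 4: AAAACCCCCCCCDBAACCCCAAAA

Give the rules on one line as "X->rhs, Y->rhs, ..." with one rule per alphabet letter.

A->CC, B->AA, C->A, D->DB

  step 3 ⇒ step 4: CCCCAAAADBAACCCC ⇒ A·A·A·A·CC·CC·CC·CC·DB·AA·CC·CC·A·A·A·A
    A ↦ CC
    B ↦ AA
    C ↦ A
    D ↦ DB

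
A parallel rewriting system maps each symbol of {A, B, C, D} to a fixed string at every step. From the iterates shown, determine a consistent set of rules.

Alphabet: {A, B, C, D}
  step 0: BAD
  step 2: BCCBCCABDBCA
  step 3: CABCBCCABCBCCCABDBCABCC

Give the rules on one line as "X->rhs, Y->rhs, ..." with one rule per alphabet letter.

  step 2 ⇒ step 3: BCCBCCABDBCA ⇒ CA·BC·BC·CA·BC·BC·C·CA·BDB·CA·BC·C
    A ↦ C
    B ↦ CA
    C ↦ BC
    D ↦ BDB

A->C, B->CA, C->BC, D->BDB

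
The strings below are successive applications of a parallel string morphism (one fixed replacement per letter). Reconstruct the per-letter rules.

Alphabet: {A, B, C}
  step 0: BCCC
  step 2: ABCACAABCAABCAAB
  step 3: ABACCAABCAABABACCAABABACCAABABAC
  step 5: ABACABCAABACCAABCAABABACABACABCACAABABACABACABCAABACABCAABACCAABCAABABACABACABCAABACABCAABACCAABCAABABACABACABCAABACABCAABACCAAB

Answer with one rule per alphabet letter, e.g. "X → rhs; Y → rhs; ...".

  step 2 ⇒ step 3: ABCACAABCAABCAAB ⇒ AB·AC·CA·AB·CA·AB·AB·AC·CA·AB·AB·AC·CA·AB·AB·AC
    A ↦ AB
    B ↦ AC
    C ↦ CA

A->AB, B->AC, C->CA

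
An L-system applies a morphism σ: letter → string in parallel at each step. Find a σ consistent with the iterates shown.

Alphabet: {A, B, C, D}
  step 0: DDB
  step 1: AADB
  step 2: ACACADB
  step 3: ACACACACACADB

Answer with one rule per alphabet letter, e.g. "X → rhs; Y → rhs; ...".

A->AC, B->DB, C->AC, D->A

  step 2 ⇒ step 3: ACACADB ⇒ AC·AC·AC·AC·AC·A·DB
    A ↦ AC
    B ↦ DB
    C ↦ AC
    D ↦ A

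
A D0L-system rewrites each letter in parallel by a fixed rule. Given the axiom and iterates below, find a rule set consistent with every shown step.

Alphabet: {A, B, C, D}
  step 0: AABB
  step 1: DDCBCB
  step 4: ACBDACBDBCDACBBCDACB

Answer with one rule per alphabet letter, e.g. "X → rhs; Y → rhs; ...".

A->D, B->CB, C->A, D->BC

  step 0 ⇒ step 1: AABB ⇒ D·D·CB·CB
    A ↦ D
    B ↦ CB
    C ↦ A  (constrained at step 1)
    D ↦ BC  (constrained at step 1)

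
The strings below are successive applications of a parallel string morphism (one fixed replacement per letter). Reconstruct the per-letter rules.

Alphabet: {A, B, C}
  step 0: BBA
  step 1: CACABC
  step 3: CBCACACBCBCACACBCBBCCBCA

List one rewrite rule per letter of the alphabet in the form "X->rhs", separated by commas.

  step 0 ⇒ step 1: BBA ⇒ CA·CA·BC
    A ↦ BC
    B ↦ CA
    C ↦ CB  (constrained at step 1)

A->BC, B->CA, C->CB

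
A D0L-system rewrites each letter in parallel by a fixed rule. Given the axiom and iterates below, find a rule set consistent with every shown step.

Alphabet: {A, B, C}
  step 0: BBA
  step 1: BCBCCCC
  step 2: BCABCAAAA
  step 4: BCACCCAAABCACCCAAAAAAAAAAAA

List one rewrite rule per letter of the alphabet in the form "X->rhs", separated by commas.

  step 1 ⇒ step 2: BCBCCCC ⇒ BC·A·BC·A·A·A·A
    B ↦ BC
    C ↦ A
  step 0 ⇒ step 1: BBA ⇒ BC·BC·CCC
    A ↦ CCC

A->CCC, B->BC, C->A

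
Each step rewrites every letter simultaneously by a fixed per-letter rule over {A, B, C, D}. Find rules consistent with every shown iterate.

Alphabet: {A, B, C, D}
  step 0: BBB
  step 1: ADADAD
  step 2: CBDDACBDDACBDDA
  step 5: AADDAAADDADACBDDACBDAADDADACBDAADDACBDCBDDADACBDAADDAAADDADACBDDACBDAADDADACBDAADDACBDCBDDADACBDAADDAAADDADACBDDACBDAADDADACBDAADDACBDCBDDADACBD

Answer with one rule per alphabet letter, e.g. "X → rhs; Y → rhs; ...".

  step 1 ⇒ step 2: ADADAD ⇒ CBD·DA·CBD·DA·CBD·DA
    A ↦ CBD
    D ↦ DA
  step 0 ⇒ step 1: BBB ⇒ AD·AD·AD
    B ↦ AD
    C ↦ A  (constrained at step 2)

A->CBD, B->AD, C->A, D->DA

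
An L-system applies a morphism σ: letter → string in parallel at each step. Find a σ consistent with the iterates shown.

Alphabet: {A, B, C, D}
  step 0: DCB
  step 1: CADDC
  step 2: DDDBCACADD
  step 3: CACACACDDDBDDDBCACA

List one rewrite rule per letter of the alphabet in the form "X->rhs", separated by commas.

A->DB, B->C, C->DD, D->CA

  step 2 ⇒ step 3: DDDBCACADD ⇒ CA·CA·CA·C·DD·DB·DD·DB·CA·CA
    A ↦ DB
    B ↦ C
    C ↦ DD
    D ↦ CA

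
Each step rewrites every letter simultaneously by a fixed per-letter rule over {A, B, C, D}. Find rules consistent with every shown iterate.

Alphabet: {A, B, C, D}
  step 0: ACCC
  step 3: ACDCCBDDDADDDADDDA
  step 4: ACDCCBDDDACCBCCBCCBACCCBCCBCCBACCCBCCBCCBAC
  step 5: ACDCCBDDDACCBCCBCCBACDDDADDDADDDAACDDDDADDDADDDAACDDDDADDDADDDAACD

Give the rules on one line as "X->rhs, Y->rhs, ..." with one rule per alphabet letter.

  step 4 ⇒ step 5: ACDCCBDDDACCBCCBCCBACCCBCCBCCBACCCBCCBCCBAC ⇒ AC·D·CCB·D·D·DA·CCB·CCB·CCB·AC·D·D·DA·D·D·DA·D·D·DA·AC·D·D·D·DA·D·D·DA·D·D·DA·AC·D·D·D·DA·D·D·DA·D·D·DA·AC·D
    A ↦ AC
    B ↦ DA
    C ↦ D
    D ↦ CCB

A->AC, B->DA, C->D, D->CCB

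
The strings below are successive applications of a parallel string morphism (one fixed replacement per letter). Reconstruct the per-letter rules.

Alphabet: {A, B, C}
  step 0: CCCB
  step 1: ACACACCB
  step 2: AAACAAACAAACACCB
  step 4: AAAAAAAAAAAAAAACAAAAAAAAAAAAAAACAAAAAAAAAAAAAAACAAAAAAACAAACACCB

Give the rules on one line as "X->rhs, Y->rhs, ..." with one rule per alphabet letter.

  step 1 ⇒ step 2: ACACACCB ⇒ AA·AC·AA·AC·AA·AC·AC·CB
    A ↦ AA
    B ↦ CB
    C ↦ AC

A->AA, B->CB, C->AC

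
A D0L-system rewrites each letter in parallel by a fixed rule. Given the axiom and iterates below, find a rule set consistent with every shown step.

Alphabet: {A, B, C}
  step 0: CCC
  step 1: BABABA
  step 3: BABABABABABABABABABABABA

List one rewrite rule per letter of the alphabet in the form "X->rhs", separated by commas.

A->CC, B->CC, C->BA

  step 0 ⇒ step 1: CCC ⇒ BA·BA·BA
    C ↦ BA
    A ↦ CC  (constrained at step 1)
    B ↦ CC  (constrained at step 1)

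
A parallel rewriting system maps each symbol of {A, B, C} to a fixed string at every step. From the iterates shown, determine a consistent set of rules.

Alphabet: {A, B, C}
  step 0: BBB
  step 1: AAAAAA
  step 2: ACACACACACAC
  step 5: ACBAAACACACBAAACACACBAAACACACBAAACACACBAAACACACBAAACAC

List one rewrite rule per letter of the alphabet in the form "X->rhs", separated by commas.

A->AC, B->AA, C->B

  step 1 ⇒ step 2: AAAAAA ⇒ AC·AC·AC·AC·AC·AC
    A ↦ AC
  step 0 ⇒ step 1: BBB ⇒ AA·AA·AA
    B ↦ AA
    C ↦ B  (constrained at step 2)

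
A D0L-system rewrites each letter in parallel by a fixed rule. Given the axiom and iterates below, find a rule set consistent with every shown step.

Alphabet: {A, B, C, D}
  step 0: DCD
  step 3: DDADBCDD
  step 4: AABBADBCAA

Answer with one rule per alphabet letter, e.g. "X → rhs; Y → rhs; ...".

A->BB, B->D, C->BC, D->A

  step 3 ⇒ step 4: DDADBCDD ⇒ A·A·BB·A·D·BC·A·A
    A ↦ BB
    B ↦ D
    C ↦ BC
    D ↦ A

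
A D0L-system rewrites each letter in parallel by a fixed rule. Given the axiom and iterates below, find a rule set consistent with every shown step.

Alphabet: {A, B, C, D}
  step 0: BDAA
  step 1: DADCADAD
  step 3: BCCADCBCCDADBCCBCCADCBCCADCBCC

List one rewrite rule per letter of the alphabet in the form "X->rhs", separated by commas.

  step 0 ⇒ step 1: BDAA ⇒ DAD·C·AD·AD
    A ↦ AD
    B ↦ DAD
    D ↦ C
    C ↦ BCC  (constrained at step 1)

A->AD, B->DAD, C->BCC, D->C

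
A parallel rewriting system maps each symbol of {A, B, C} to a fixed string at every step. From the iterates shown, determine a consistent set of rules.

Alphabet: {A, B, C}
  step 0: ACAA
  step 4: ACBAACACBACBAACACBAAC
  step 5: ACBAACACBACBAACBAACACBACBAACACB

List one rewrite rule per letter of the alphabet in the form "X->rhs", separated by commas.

A->AC, B->A, C->B

  step 4 ⇒ step 5: ACBAACACBACBAACACBAAC ⇒ AC·B·A·AC·AC·B·AC·B·A·AC·B·A·AC·AC·B·AC·B·A·AC·AC·B
    A ↦ AC
    B ↦ A
    C ↦ B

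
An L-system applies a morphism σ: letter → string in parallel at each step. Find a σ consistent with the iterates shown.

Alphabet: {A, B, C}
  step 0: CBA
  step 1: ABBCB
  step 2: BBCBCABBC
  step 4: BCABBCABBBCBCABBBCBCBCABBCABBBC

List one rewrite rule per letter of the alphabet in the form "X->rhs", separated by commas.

A->B, B->BC, C->AB

  step 1 ⇒ step 2: ABBCB ⇒ B·BC·BC·AB·BC
    A ↦ B
    B ↦ BC
    C ↦ AB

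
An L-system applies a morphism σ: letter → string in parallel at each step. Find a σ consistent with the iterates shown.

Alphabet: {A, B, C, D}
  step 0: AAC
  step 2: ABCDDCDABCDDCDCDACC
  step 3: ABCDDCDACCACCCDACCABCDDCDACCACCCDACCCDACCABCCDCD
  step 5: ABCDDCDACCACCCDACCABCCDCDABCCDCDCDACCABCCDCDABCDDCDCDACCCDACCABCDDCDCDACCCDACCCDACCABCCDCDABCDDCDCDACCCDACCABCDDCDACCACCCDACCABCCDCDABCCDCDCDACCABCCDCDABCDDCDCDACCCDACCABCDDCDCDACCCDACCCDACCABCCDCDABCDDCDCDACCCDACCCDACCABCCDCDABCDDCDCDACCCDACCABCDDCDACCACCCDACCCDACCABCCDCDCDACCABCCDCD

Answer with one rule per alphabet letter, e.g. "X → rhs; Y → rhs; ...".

  step 2 ⇒ step 3: ABCDDCDABCDDCDCDACC ⇒ ABC·DD·CD·ACC·ACC·CD·ACC·ABC·DD·CD·ACC·ACC·CD·ACC·CD·ACC·ABC·CD·CD
    A ↦ ABC
    B ↦ DD
    C ↦ CD
    D ↦ ACC

A->ABC, B->DD, C->CD, D->ACC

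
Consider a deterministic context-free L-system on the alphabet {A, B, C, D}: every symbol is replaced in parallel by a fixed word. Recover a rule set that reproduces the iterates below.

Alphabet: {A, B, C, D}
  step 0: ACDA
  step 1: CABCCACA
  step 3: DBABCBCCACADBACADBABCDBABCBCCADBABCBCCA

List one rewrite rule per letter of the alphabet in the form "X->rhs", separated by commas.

A->CA, B->DBA, C->BC, D->CA

  step 0 ⇒ step 1: ACDA ⇒ CA·BC·CA·CA
    A ↦ CA
    C ↦ BC
    D ↦ CA
    B ↦ DBA  (constrained at step 1)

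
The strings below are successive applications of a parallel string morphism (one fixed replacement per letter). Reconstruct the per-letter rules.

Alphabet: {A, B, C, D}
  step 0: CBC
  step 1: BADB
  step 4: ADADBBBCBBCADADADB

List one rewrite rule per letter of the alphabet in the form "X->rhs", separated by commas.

  step 0 ⇒ step 1: CBC ⇒ B·AD·B
    B ↦ AD
    C ↦ B
    A ↦ B  (constrained at step 1)
    D ↦ BC  (constrained at step 1)

A->B, B->AD, C->B, D->BC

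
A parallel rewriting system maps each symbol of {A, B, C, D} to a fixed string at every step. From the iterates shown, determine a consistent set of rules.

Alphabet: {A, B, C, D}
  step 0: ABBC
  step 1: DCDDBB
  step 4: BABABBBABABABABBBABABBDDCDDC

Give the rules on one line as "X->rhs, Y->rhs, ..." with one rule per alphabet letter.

  step 0 ⇒ step 1: ABBC ⇒ DC·D·D·BB
    A ↦ DC
    B ↦ D
    C ↦ BB
    D ↦ BA  (constrained at step 1)

A->DC, B->D, C->BB, D->BA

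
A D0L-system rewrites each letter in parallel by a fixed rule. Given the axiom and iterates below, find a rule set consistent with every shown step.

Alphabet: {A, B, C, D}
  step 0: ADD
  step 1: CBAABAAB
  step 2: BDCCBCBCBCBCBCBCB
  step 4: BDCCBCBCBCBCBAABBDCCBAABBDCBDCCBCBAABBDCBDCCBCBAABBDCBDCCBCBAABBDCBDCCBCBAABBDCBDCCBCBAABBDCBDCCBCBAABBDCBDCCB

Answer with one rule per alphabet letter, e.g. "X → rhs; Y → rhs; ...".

  step 1 ⇒ step 2: CBAABAAB ⇒ BDC·CB·CB·CB·CB·CB·CB·CB
    A ↦ CB
    B ↦ CB
    C ↦ BDC
  step 0 ⇒ step 1: ADD ⇒ CB·AAB·AAB
    D ↦ AAB

A->CB, B->CB, C->BDC, D->AAB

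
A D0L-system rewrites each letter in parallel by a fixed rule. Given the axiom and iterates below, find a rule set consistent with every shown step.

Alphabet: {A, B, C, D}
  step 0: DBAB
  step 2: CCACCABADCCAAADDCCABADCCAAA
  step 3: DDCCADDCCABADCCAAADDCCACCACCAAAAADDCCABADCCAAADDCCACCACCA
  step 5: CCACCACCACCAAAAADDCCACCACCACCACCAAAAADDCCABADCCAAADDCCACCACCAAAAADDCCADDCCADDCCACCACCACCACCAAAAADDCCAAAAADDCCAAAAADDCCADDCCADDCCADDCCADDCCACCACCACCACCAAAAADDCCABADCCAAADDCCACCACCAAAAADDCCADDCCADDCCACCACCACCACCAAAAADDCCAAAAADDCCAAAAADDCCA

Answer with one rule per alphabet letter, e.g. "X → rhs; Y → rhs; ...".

A->CCA, B->BAD, C->D, D->AA

  step 2 ⇒ step 3: CCACCABADCCAAADDCCABADCCAAA ⇒ D·D·CCA·D·D·CCA·BAD·CCA·AA·D·D·CCA·CCA·CCA·AA·AA·D·D·CCA·BAD·CCA·AA·D·D·CCA·CCA·CCA
    A ↦ CCA
    B ↦ BAD
    C ↦ D
    D ↦ AA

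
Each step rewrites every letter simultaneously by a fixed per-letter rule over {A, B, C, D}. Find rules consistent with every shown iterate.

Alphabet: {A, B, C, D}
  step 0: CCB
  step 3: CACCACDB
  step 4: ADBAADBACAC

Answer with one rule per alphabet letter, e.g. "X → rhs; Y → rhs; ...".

  step 3 ⇒ step 4: CACCACDB ⇒ A·DB·A·A·DB·A·CA·C
    A ↦ DB
    B ↦ C
    C ↦ A
    D ↦ CA

A->DB, B->C, C->A, D->CA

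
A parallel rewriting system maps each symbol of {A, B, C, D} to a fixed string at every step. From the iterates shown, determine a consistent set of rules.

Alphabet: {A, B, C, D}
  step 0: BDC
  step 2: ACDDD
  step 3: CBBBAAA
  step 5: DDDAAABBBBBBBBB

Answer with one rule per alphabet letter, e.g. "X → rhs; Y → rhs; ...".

  step 2 ⇒ step 3: ACDDD ⇒ C·BBB·A·A·A
    A ↦ C
    C ↦ BBB
    D ↦ A
    B ↦ D  (constrained at step 0)

A->C, B->D, C->BBB, D->A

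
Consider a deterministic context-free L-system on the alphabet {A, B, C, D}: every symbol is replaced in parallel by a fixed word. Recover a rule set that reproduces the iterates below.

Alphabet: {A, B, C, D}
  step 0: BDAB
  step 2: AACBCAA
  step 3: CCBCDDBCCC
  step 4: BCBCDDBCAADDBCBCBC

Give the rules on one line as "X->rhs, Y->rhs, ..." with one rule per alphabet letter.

  step 3 ⇒ step 4: CCBCDDBCCC ⇒ BC·BC·DD·BC·A·A·DD·BC·BC·BC
    B ↦ DD
    C ↦ BC
    D ↦ A
  step 2 ⇒ step 3: AACBCAA ⇒ C·C·BC·DD·BC·C·C
    A ↦ C

A->C, B->DD, C->BC, D->A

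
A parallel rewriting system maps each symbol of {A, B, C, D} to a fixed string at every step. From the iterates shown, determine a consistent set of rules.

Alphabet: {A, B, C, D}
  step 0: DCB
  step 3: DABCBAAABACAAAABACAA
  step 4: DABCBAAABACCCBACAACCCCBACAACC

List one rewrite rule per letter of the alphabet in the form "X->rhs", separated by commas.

A->C, B->BA, C->AA, D->DAB

  step 3 ⇒ step 4: DABCBAAABACAAAABACAA ⇒ DAB·C·BA·AA·BA·C·C·C·BA·C·AA·C·C·C·C·BA·C·AA·C·C
    A ↦ C
    B ↦ BA
    C ↦ AA
    D ↦ DAB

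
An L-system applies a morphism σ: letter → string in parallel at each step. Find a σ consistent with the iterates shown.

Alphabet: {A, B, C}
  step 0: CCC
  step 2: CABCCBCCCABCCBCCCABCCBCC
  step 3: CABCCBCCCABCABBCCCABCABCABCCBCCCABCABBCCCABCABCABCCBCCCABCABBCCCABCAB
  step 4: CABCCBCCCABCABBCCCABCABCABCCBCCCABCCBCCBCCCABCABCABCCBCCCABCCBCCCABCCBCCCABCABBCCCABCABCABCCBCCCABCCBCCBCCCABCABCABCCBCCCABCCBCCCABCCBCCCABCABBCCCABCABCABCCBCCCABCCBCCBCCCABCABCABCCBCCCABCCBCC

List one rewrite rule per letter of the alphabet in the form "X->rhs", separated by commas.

  step 3 ⇒ step 4: CABCCBCCCABCABBCCCABCABCABCCBCCCABCABBCCCABCABCABCCBCCCABCABBCCCABCAB ⇒ CAB·CC·BCC·CAB·CAB·BCC·CAB·CAB·CAB·CC·BCC·CAB·CC·BCC·BCC·CAB·CAB·CAB·CC·BCC·CAB·CC·BCC·CAB·CC·BCC·CAB·CAB·BCC·CAB·CAB·CAB·CC·BCC·CAB·CC·BCC·BCC·CAB·CAB·CAB·CC·BCC·CAB·CC·BCC·CAB·CC·BCC·CAB·CAB·BCC·CAB·CAB·CAB·CC·BCC·CAB·CC·BCC·BCC·CAB·CAB·CAB·CC·BCC·CAB·CC·BCC
    A ↦ CC
    B ↦ BCC
    C ↦ CAB

A->CC, B->BCC, C->CAB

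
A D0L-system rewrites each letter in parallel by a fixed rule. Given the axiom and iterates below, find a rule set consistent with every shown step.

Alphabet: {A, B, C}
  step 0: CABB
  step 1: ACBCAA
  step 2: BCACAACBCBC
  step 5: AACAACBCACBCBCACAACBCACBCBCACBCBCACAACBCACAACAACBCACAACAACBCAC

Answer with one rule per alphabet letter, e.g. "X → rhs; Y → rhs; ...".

  step 1 ⇒ step 2: ACBCAA ⇒ BC·AC·A·AC·BC·BC
    A ↦ BC
    B ↦ A
    C ↦ AC

A->BC, B->A, C->AC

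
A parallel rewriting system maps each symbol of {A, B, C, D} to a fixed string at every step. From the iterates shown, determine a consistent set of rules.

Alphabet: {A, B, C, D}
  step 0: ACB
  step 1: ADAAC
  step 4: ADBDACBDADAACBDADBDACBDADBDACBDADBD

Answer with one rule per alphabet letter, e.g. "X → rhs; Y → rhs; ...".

  step 0 ⇒ step 1: ACB ⇒ AD·A·AC
    A ↦ AD
    B ↦ AC
    C ↦ A
    D ↦ BD  (constrained at step 1)

A->AD, B->AC, C->A, D->BD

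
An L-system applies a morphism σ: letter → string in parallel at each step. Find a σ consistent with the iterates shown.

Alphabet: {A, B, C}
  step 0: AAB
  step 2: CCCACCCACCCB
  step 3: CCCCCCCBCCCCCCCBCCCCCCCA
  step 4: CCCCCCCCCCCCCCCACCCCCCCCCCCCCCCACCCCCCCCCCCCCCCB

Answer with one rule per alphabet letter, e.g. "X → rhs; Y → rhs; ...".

  step 3 ⇒ step 4: CCCCCCCBCCCCCCCBCCCCCCCA ⇒ CC·CC·CC·CC·CC·CC·CC·CA·CC·CC·CC·CC·CC·CC·CC·CA·CC·CC·CC·CC·CC·CC·CC·CB
    A ↦ CB
    B ↦ CA
    C ↦ CC

A->CB, B->CA, C->CC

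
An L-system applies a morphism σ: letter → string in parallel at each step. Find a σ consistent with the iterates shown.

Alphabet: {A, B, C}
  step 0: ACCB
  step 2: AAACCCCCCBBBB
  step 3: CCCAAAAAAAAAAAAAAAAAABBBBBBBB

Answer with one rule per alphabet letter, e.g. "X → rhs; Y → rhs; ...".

  step 2 ⇒ step 3: AAACCCCCCBBBB ⇒ C·C·C·AAA·AAA·AAA·AAA·AAA·AAA·BB·BB·BB·BB
    A ↦ C
    B ↦ BB
    C ↦ AAA

A->C, B->BB, C->AAA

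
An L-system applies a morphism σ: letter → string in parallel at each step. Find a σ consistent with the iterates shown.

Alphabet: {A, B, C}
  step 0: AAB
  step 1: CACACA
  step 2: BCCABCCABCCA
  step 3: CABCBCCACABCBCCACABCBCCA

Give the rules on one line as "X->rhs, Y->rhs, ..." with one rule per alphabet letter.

A->CA, B->CA, C->BC

  step 2 ⇒ step 3: BCCABCCABCCA ⇒ CA·BC·BC·CA·CA·BC·BC·CA·CA·BC·BC·CA
    A ↦ CA
    B ↦ CA
    C ↦ BC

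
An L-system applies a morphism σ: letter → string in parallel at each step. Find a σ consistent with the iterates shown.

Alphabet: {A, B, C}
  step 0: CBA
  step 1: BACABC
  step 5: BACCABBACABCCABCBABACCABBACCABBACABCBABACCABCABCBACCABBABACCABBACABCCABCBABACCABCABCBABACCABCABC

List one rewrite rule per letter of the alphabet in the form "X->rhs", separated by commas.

  step 0 ⇒ step 1: CBA ⇒ BA·CAB·C
    A ↦ C
    B ↦ CAB
    C ↦ BA

A->C, B->CAB, C->BA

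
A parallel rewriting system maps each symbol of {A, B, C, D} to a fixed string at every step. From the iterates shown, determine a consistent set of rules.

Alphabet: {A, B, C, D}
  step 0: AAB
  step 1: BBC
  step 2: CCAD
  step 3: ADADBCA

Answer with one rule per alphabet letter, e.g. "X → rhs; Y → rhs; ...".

  step 2 ⇒ step 3: CCAD ⇒ AD·AD·B·CA
    A ↦ B
    C ↦ AD
    D ↦ CA
  step 0 ⇒ step 1: AAB ⇒ B·B·C
    B ↦ C

A->B, B->C, C->AD, D->CA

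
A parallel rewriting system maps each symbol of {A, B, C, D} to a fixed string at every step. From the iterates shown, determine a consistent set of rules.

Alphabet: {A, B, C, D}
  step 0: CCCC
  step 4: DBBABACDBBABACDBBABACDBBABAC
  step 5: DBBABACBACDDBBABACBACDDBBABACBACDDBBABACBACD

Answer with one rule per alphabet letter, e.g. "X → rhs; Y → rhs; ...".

A->C, B->BA, C->D, D->DB

  step 4 ⇒ step 5: DBBABACDBBABACDBBABACDBBABAC ⇒ DB·BA·BA·C·BA·C·D·DB·BA·BA·C·BA·C·D·DB·BA·BA·C·BA·C·D·DB·BA·BA·C·BA·C·D
    A ↦ C
    B ↦ BA
    C ↦ D
    D ↦ DB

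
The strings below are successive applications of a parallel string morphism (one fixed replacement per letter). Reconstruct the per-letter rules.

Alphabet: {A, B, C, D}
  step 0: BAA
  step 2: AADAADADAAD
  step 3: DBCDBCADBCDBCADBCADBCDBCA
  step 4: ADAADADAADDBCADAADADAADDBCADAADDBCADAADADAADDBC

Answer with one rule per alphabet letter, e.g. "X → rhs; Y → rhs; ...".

  step 3 ⇒ step 4: DBCDBCADBCDBCADBCADBCDBCA ⇒ A·D·AAD·A·D·AAD·DBC·A·D·AAD·A·D·AAD·DBC·A·D·AAD·DBC·A·D·AAD·A·D·AAD·DBC
    A ↦ DBC
    B ↦ D
    C ↦ AAD
    D ↦ A

A->DBC, B->D, C->AAD, D->A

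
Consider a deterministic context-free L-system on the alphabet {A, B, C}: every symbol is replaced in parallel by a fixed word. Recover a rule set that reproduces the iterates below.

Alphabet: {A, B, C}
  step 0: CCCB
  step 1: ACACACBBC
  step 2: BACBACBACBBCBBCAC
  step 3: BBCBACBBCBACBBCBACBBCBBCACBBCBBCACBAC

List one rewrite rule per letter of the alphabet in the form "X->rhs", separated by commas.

A->B, B->BBC, C->AC

  step 2 ⇒ step 3: BACBACBACBBCBBCAC ⇒ BBC·B·AC·BBC·B·AC·BBC·B·AC·BBC·BBC·AC·BBC·BBC·AC·B·AC
    A ↦ B
    B ↦ BBC
    C ↦ AC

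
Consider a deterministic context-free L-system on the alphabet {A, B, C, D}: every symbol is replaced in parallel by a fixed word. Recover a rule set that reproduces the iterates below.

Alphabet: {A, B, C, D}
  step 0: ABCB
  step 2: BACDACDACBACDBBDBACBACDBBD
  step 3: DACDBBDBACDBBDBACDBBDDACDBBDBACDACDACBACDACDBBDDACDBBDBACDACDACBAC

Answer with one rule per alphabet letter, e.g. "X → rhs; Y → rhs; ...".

  step 2 ⇒ step 3: BACDACDACBACDBBDBACBACDBBD ⇒ DAC·DBB·D·BAC·DBB·D·BAC·DBB·D·DAC·DBB·D·BAC·DAC·DAC·BAC·DAC·DBB·D·DAC·DBB·D·BAC·DAC·DAC·BAC
    A ↦ DBB
    B ↦ DAC
    C ↦ D
    D ↦ BAC

A->DBB, B->DAC, C->D, D->BAC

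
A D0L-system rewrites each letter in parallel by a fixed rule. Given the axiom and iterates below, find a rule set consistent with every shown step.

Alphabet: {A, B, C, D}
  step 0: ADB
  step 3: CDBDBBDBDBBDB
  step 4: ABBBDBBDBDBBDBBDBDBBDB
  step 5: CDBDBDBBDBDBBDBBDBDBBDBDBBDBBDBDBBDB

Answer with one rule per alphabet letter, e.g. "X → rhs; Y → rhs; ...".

A->C, B->DB, C->ABB, D->B

  step 4 ⇒ step 5: ABBBDBBDBDBBDBBDBDBBDB ⇒ C·DB·DB·DB·B·DB·DB·B·DB·B·DB·DB·B·DB·DB·B·DB·B·DB·DB·B·DB
    A ↦ C
    B ↦ DB
    D ↦ B
  step 3 ⇒ step 4: CDBDBBDBDBBDB ⇒ ABB·B·DB·B·DB·DB·B·DB·B·DB·DB·B·DB
    C ↦ ABB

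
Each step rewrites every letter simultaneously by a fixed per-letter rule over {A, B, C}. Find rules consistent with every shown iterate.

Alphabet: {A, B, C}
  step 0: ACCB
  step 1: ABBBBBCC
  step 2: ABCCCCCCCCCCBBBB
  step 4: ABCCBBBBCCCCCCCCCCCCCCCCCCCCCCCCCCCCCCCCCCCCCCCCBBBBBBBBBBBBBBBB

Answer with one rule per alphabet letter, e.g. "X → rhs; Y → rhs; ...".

  step 1 ⇒ step 2: ABBBBBCC ⇒ AB·CC·CC·CC·CC·CC·BB·BB
    A ↦ AB
    B ↦ CC
    C ↦ BB

A->AB, B->CC, C->BB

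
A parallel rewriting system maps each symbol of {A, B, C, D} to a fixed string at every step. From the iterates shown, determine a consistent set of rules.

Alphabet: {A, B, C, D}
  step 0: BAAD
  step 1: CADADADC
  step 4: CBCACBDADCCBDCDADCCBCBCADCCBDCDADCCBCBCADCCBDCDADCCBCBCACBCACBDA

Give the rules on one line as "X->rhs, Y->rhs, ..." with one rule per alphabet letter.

  step 0 ⇒ step 1: BAAD ⇒ CA·DA·DA·DC
    A ↦ DA
    B ↦ CA
    D ↦ DC
    C ↦ CB  (constrained at step 1)

A->DA, B->CA, C->CB, D->DC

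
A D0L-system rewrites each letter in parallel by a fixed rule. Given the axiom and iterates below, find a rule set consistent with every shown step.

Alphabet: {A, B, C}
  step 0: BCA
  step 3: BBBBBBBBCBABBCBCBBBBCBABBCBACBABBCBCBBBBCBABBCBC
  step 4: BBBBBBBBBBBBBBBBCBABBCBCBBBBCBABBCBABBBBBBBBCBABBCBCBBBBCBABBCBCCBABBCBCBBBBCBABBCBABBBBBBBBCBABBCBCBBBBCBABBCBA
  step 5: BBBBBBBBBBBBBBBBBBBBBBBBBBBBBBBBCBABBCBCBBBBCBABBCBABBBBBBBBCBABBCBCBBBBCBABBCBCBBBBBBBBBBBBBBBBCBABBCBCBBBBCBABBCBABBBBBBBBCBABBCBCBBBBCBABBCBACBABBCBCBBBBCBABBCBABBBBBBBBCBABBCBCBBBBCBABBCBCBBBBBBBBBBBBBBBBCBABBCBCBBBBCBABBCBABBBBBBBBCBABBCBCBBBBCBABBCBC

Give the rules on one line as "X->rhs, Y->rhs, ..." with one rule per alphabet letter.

A->CBC, B->BB, C->CBA

  step 4 ⇒ step 5: BBBBBBBBBBBBBBBBCBABBCBCBBBBCBABBCBABBBBBBBBCBABBCBCBBBBCBABBCBCCBABBCBCBBBBCBABBCBABBBBBBBBCBABBCBCBBBBCBABBCBA ⇒ BB·BB·BB·BB·BB·BB·BB·BB·BB·BB·BB·BB·BB·BB·BB·BB·CBA·BB·CBC·BB·BB·CBA·BB·CBA·BB·BB·BB·BB·CBA·BB·CBC·BB·BB·CBA·BB·CBC·BB·BB·BB·BB·BB·BB·BB·BB·CBA·BB·CBC·BB·BB·CBA·BB·CBA·BB·BB·BB·BB·CBA·BB·CBC·BB·BB·CBA·BB·CBA·CBA·BB·CBC·BB·BB·CBA·BB·CBA·BB·BB·BB·BB·CBA·BB·CBC·BB·BB·CBA·BB·CBC·BB·BB·BB·BB·BB·BB·BB·BB·CBA·BB·CBC·BB·BB·CBA·BB·CBA·BB·BB·BB·BB·CBA·BB·CBC·BB·BB·CBA·BB·CBC
    A ↦ CBC
    B ↦ BB
    C ↦ CBA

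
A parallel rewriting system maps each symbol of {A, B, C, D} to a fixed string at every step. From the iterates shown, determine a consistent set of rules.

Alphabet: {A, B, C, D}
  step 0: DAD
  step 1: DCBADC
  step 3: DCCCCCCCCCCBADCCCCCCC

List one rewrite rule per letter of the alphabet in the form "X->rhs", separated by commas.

  step 0 ⇒ step 1: DAD ⇒ DC·BA·DC
    A ↦ BA
    D ↦ DC
    B ↦ C  (constrained at step 1)
    C ↦ CC  (constrained at step 1)

A->BA, B->C, C->CC, D->DC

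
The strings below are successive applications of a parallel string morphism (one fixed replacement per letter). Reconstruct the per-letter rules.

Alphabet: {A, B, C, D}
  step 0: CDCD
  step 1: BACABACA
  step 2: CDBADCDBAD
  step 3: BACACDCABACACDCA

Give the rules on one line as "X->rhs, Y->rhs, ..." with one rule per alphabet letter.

  step 2 ⇒ step 3: CDBADCDBAD ⇒ BA·CA·C·D·CA·BA·CA·C·D·CA
    A ↦ D
    B ↦ C
    C ↦ BA
    D ↦ CA

A->D, B->C, C->BA, D->CA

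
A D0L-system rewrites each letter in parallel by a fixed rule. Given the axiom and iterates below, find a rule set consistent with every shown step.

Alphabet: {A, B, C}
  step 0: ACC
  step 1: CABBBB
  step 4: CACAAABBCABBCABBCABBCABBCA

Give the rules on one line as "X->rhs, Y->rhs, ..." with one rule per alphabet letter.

  step 0 ⇒ step 1: ACC ⇒ CA·BB·BB
    A ↦ CA
    C ↦ BB
    B ↦ A  (constrained at step 1)

A->CA, B->A, C->BB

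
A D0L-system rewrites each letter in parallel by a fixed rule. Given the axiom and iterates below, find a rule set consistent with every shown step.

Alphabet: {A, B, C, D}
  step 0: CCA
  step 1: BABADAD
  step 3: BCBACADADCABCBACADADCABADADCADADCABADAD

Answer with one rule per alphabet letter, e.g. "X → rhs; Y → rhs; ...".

  step 0 ⇒ step 1: CCA ⇒ BA·BA·DAD
    A ↦ DAD
    C ↦ BA
    B ↦ BC  (constrained at step 1)
    D ↦ CA  (constrained at step 1)

A->DAD, B->BC, C->BA, D->CA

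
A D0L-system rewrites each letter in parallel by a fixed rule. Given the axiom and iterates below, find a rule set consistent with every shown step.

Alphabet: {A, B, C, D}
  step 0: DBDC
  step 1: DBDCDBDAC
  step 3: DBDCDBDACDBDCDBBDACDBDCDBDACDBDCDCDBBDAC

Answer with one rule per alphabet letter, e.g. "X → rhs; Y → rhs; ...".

  step 0 ⇒ step 1: DBDC ⇒ DB·DC·DB·DAC
    B ↦ DC
    C ↦ DAC
    D ↦ DB
    A ↦ B  (constrained at step 1)

A->B, B->DC, C->DAC, D->DB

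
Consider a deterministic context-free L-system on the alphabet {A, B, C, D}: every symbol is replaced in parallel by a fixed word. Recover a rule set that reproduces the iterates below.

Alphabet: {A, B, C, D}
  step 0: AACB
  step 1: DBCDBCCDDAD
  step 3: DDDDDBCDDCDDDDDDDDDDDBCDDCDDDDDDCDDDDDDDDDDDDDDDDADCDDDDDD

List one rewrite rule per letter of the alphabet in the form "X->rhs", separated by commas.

A->DBC, B->AD, C->CDD, D->DD

  step 0 ⇒ step 1: AACB ⇒ DBC·DBC·CDD·AD
    A ↦ DBC
    B ↦ AD
    C ↦ CDD
    D ↦ DD  (constrained at step 1)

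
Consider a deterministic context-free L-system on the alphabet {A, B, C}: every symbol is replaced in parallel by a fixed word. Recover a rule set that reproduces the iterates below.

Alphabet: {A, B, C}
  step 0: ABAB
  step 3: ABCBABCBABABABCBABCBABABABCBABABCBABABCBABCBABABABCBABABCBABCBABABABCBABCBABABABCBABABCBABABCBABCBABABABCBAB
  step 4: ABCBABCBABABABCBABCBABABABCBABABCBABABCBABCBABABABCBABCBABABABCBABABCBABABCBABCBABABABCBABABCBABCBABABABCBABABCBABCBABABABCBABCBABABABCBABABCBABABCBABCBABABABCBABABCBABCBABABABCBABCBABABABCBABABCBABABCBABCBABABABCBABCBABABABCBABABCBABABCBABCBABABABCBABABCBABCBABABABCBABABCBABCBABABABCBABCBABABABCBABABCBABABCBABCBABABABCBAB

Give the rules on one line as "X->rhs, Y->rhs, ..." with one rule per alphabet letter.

  step 3 ⇒ step 4: ABCBABCBABABABCBABCBABABABCBABABCBABABCBABCBABABABCBABABCBABCBABABABCBABCBABABABCBABABCBABABCBABCBABABABCBAB ⇒ ABC·BAB·CBA·BAB·ABC·BAB·CBA·BAB·ABC·BAB·ABC·BAB·ABC·BAB·CBA·BAB·ABC·BAB·CBA·BAB·ABC·BAB·ABC·BAB·ABC·BAB·CBA·BAB·ABC·BAB·ABC·BAB·CBA·BAB·ABC·BAB·ABC·BAB·CBA·BAB·ABC·BAB·CBA·BAB·ABC·BAB·ABC·BAB·ABC·BAB·CBA·BAB·ABC·BAB·ABC·BAB·CBA·BAB·ABC·BAB·CBA·BAB·ABC·BAB·ABC·BAB·ABC·BAB·CBA·BAB·ABC·BAB·CBA·BAB·ABC·BAB·ABC·BAB·ABC·BAB·CBA·BAB·ABC·BAB·ABC·BAB·CBA·BAB·ABC·BAB·ABC·BAB·CBA·BAB·ABC·BAB·CBA·BAB·ABC·BAB·ABC·BAB·ABC·BAB·CBA·BAB·ABC·BAB
    A ↦ ABC
    B ↦ BAB
    C ↦ CBA

A->ABC, B->BAB, C->CBA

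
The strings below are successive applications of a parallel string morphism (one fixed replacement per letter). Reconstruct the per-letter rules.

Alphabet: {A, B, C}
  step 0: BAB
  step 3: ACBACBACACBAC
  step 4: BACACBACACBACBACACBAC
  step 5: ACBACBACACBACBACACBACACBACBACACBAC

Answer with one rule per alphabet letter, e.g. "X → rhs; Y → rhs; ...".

  step 4 ⇒ step 5: BACACBACACBACBACACBAC ⇒ AC·B·AC·B·AC·AC·B·AC·B·AC·AC·B·AC·AC·B·AC·B·AC·AC·B·AC
    A ↦ B
    B ↦ AC
    C ↦ AC

A->B, B->AC, C->AC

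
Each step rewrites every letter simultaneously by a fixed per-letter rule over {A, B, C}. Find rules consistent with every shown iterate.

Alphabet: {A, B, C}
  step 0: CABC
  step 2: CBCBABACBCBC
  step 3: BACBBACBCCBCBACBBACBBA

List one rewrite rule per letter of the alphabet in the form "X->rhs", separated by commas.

  step 2 ⇒ step 3: CBCBABACBCBC ⇒ BA·CB·BA·CB·C·CB·C·BA·CB·BA·CB·BA
    A ↦ C
    B ↦ CB
    C ↦ BA

A->C, B->CB, C->BA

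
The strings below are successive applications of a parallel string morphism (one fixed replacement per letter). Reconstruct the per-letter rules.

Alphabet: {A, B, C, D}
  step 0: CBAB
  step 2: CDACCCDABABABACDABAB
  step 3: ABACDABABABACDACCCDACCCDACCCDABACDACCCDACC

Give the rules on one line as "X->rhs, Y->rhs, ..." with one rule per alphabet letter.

A->CD, B->ACC, C->AB, D->A

  step 2 ⇒ step 3: CDACCCDABABABACDABAB ⇒ AB·A·CD·AB·AB·AB·A·CD·ACC·CD·ACC·CD·ACC·CD·AB·A·CD·ACC·CD·ACC
    A ↦ CD
    B ↦ ACC
    C ↦ AB
    D ↦ A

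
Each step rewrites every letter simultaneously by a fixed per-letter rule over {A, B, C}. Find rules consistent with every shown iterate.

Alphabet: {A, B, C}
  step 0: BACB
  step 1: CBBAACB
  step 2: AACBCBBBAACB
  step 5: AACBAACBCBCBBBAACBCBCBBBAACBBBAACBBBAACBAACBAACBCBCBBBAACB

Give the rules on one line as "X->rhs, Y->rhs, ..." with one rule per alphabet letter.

A->B, B->CB, C->AA

  step 1 ⇒ step 2: CBBAACB ⇒ AA·CB·CB·B·B·AA·CB
    A ↦ B
    B ↦ CB
    C ↦ AA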